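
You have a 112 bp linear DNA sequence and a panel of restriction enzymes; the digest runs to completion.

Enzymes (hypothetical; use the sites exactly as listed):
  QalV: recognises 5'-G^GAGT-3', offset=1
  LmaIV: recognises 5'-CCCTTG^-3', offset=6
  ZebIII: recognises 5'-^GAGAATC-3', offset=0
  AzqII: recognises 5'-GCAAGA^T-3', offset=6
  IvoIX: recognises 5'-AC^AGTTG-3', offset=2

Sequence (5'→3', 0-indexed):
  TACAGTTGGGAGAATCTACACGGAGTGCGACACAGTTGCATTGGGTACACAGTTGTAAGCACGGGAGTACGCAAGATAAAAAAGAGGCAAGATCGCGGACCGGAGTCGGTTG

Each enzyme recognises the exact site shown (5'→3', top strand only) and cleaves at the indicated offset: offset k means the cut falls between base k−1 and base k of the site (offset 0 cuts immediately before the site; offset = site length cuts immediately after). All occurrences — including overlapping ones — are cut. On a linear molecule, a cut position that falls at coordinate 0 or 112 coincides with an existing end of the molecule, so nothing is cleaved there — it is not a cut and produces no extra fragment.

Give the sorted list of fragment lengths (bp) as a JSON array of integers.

[3,6,10,10,11,12,13,14,16,17]

Per-enzyme occurrences:
  QalV (GGAGT, off=1): starts [21, 63, 101] → cuts [22, 64, 102]
  LmaIV (CCCTTG, off=6): no sites
  ZebIII (GAGAATC, off=0): starts [9] → cuts [9]
  AzqII (GCAAGAT, off=6): starts [70, 86] → cuts [76, 92]
  IvoIX (ACAGTTG, off=2): starts [1, 31, 48] → cuts [3, 33, 50]

All cut coordinates (distinct, sorted): [3, 9, 22, 33, 50, 64, 76, 92, 102]

Fragments:
  [0,3): 3 bp
  [3,9): 6 bp
  [9,22): 13 bp
  [22,33): 11 bp
  [33,50): 17 bp
  [50,64): 14 bp
  [64,76): 12 bp
  [76,92): 16 bp
  [92,102): 10 bp
  [102,112): 10 bp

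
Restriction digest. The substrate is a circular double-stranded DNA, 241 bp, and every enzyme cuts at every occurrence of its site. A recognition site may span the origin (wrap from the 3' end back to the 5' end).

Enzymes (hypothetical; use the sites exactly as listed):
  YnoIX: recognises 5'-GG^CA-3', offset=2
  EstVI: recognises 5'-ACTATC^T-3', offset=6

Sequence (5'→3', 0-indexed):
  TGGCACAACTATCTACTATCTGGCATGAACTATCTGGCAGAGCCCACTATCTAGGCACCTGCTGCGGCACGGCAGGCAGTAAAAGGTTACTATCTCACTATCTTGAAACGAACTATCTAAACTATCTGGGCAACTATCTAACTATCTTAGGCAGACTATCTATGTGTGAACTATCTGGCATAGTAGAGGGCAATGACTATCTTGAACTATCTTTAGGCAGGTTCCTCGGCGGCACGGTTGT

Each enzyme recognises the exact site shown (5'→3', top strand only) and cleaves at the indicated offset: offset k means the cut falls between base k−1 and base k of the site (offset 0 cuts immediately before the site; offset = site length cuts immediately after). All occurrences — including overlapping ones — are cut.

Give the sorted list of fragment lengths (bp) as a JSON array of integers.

[3,3,3,4,4,4,5,5,6,7,8,8,8,9,9,10,10,11,11,12,12,12,14,15,15,15,18]

Per-enzyme occurrences:
  YnoIX GGCA/2: at [1, 21, 35, 53, 65, 70, 74, 128, 149, 176, 188, 215, 230] ⇒ [3, 23, 37, 55, 67, 72, 76, 130, 151, 178, 190, 217, 232]
  EstVI ACTATCT/6: at [7, 14, 28, 45, 88, 96, 111, 120, 132, 140, 154, 169, 195, 205] ⇒ [13, 20, 34, 51, 94, 102, 117, 126, 138, 146, 160, 175, 201, 211]

All cut coordinates (distinct, sorted): [3, 13, 20, 23, 34, 37, 51, 55, 67, 72, 76, 94, 102, 117, 126, 130, 138, 146, 151, 160, 175, 178, 190, 201, 211, 217, 232]

Fragment lengths:
  3→13: 10 bp
  13→20: 7 bp
  20→23: 3 bp
  23→34: 11 bp
  34→37: 3 bp
  37→51: 14 bp
  51→55: 4 bp
  55→67: 12 bp
  67→72: 5 bp
  72→76: 4 bp
  76→94: 18 bp
  94→102: 8 bp
  102→117: 15 bp
  117→126: 9 bp
  126→130: 4 bp
  130→138: 8 bp
  138→146: 8 bp
  146→151: 5 bp
  151→160: 9 bp
  160→175: 15 bp
  175→178: 3 bp
  178→190: 12 bp
  190→201: 11 bp
  201→211: 10 bp
  211→217: 6 bp
  217→232: 15 bp
  232→3 (wrap): 241-232+3 = 12 bp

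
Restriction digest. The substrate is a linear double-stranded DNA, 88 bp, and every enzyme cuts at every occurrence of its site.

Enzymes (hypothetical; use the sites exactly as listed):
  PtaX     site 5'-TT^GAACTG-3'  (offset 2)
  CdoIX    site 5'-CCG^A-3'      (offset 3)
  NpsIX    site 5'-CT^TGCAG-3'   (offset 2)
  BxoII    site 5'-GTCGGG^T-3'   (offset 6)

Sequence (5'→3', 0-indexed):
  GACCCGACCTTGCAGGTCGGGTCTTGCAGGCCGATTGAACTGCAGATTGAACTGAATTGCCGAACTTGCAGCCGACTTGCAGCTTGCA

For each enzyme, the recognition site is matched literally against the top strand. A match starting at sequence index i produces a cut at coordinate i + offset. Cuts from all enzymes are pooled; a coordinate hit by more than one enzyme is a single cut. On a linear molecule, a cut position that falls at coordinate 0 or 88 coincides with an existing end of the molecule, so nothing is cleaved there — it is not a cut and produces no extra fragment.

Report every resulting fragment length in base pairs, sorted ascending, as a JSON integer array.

Per-enzyme occurrences:
  PtaX TTGAACTG/2: at [34, 46] ⇒ [36, 48]
  CdoIX CCGA/3: at [3, 30, 59, 71] ⇒ [6, 33, 62, 74]
  NpsIX CTTGCAG/2: at [8, 22, 64, 75] ⇒ [10, 24, 66, 77]
  BxoII GTCGGGT/6: at [15] ⇒ [21]

Pooled cuts: [6, 10, 21, 24, 33, 36, 48, 62, 66, 74, 77]

Fragments:
  [0,6): 6 bp
  [6,10): 4 bp
  [10,21): 11 bp
  [21,24): 3 bp
  [24,33): 9 bp
  [33,36): 3 bp
  [36,48): 12 bp
  [48,62): 14 bp
  [62,66): 4 bp
  [66,74): 8 bp
  [74,77): 3 bp
  [77,88): 11 bp

[3,3,3,4,4,6,8,9,11,11,12,14]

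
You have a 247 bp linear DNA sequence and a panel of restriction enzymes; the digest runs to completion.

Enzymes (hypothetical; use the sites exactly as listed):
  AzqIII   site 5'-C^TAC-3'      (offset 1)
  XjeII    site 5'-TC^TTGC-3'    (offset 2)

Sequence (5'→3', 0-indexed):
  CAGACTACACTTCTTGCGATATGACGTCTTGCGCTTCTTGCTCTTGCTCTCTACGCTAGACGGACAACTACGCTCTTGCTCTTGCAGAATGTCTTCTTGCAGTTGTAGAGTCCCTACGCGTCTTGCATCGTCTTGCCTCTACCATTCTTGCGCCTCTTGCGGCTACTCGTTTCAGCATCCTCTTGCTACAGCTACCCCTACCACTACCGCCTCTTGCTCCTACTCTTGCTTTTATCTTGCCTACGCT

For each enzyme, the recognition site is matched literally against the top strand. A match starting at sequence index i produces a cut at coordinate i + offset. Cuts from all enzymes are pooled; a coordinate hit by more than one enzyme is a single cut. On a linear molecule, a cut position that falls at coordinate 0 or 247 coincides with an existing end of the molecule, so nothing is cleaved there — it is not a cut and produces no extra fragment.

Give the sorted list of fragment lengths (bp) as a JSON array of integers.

[4,5,5,5,6,6,6,6,6,6,7,7,7,7,8,8,8,8,9,9,9,10,11,15,15,17,18,19]

Site scan:
  AzqIII (CTAC, off=1): starts [4, 50, 67, 113, 138, 162, 185, 191, 197, 203, 219, 240] → cuts [5, 51, 68, 114, 139, 163, 186, 192, 198, 204, 220, 241]
  XjeII (TCTTGC, off=2): starts [11, 26, 35, 41, 73, 79, 94, 120, 130, 145, 154, 180, 211, 223, 234] → cuts [13, 28, 37, 43, 75, 81, 96, 122, 132, 147, 156, 182, 213, 225, 236]

Pooled cuts: [5, 13, 28, 37, 43, 51, 68, 75, 81, 96, 114, 122, 132, 139, 147, 156, 163, 182, 186, 192, 198, 204, 213, 220, 225, 236, 241]

Fragments:
  [0,5): 5 bp
  [5,13): 8 bp
  [13,28): 15 bp
  [28,37): 9 bp
  [37,43): 6 bp
  [43,51): 8 bp
  [51,68): 17 bp
  [68,75): 7 bp
  [75,81): 6 bp
  [81,96): 15 bp
  [96,114): 18 bp
  [114,122): 8 bp
  [122,132): 10 bp
  [132,139): 7 bp
  [139,147): 8 bp
  [147,156): 9 bp
  [156,163): 7 bp
  [163,182): 19 bp
  [182,186): 4 bp
  [186,192): 6 bp
  [192,198): 6 bp
  [198,204): 6 bp
  [204,213): 9 bp
  [213,220): 7 bp
  [220,225): 5 bp
  [225,236): 11 bp
  [236,241): 5 bp
  [241,247): 6 bp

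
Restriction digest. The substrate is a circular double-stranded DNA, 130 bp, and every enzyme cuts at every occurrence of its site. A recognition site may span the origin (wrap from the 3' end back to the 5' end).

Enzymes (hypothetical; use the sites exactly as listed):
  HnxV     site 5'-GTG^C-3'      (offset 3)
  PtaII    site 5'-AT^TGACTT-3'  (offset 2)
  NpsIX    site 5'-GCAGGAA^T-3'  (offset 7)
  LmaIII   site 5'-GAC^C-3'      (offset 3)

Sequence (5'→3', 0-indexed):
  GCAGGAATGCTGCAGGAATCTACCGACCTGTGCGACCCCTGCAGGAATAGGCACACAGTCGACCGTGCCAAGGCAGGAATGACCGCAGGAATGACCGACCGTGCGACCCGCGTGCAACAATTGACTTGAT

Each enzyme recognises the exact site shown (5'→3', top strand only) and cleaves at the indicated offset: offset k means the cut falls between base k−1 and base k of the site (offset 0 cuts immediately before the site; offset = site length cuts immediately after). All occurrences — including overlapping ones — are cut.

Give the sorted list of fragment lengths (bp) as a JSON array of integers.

Per-enzyme occurrences:
  HnxV GTGC/3: at [29, 64, 100, 111] ⇒ [32, 67, 103, 114]
  PtaII ATTGACTT/2: at [119] ⇒ [121]
  NpsIX GCAGGAAT/7: at [0, 11, 40, 72, 84] ⇒ [7, 18, 47, 79, 91]
  LmaIII GACC/3: at [24, 33, 60, 80, 92, 96, 104] ⇒ [27, 36, 63, 83, 95, 99, 107]

All cut coordinates (distinct, sorted): [7, 18, 27, 32, 36, 47, 63, 67, 79, 83, 91, 95, 99, 103, 107, 114, 121]

Fragments:
  7→18: 11 bp
  18→27: 9 bp
  27→32: 5 bp
  32→36: 4 bp
  36→47: 11 bp
  47→63: 16 bp
  63→67: 4 bp
  67→79: 12 bp
  79→83: 4 bp
  83→91: 8 bp
  91→95: 4 bp
  95→99: 4 bp
  99→103: 4 bp
  103→107: 4 bp
  107→114: 7 bp
  114→121: 7 bp
  121→7 (wrap): 130-121+7 = 16 bp

[4,4,4,4,4,4,4,5,7,7,8,9,11,11,12,16,16]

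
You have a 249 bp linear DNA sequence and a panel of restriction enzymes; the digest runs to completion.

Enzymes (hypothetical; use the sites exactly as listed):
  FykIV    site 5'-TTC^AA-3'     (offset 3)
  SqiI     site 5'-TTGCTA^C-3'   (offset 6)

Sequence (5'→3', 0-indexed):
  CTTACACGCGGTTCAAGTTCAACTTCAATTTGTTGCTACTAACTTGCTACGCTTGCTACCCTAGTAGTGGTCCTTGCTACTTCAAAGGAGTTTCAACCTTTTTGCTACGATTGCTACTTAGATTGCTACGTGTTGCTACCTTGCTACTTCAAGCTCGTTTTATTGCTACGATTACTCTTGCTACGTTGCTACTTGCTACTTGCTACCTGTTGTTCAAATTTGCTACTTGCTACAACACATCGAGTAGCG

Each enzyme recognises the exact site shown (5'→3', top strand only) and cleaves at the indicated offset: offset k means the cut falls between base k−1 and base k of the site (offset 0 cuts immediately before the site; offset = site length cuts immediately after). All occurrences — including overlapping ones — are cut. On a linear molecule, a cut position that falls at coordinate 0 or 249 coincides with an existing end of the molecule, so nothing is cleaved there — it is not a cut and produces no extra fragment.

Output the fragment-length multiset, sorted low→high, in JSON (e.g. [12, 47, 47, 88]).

[4,4,6,6,7,7,7,8,8,9,9,10,10,10,11,11,12,12,13,14,15,17,18,21]

Per-enzyme occurrences:
  FykIV TTCAA/3: at [11, 17, 23, 80, 91, 147, 212] ⇒ [14, 20, 26, 83, 94, 150, 215]
  SqiI TTGCTAC/6: at [32, 43, 52, 73, 101, 110, 122, 132, 140, 162, 177, 185, 192, 199, 219, 226] ⇒ [38, 49, 58, 79, 107, 116, 128, 138, 146, 168, 183, 191, 198, 205, 225, 232]

Pooled cuts: [14, 20, 26, 38, 49, 58, 79, 83, 94, 107, 116, 128, 138, 146, 150, 168, 183, 191, 198, 205, 215, 225, 232]

Fragments:
  [0,14): 14 bp
  [14,20): 6 bp
  [20,26): 6 bp
  [26,38): 12 bp
  [38,49): 11 bp
  [49,58): 9 bp
  [58,79): 21 bp
  [79,83): 4 bp
  [83,94): 11 bp
  [94,107): 13 bp
  [107,116): 9 bp
  [116,128): 12 bp
  [128,138): 10 bp
  [138,146): 8 bp
  [146,150): 4 bp
  [150,168): 18 bp
  [168,183): 15 bp
  [183,191): 8 bp
  [191,198): 7 bp
  [198,205): 7 bp
  [205,215): 10 bp
  [215,225): 10 bp
  [225,232): 7 bp
  [232,249): 17 bp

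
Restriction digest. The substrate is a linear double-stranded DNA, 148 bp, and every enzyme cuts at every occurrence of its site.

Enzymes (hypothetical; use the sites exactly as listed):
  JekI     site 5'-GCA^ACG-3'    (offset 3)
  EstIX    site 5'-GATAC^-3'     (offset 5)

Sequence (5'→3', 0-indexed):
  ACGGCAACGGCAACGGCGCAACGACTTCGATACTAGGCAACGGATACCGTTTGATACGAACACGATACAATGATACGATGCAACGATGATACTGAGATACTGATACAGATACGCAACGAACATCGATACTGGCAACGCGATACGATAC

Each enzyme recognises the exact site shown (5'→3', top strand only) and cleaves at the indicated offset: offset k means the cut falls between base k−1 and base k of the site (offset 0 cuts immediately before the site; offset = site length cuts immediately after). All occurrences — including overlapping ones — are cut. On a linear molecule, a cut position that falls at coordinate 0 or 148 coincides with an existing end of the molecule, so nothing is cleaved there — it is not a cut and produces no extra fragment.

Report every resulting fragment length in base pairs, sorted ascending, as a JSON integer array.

[3,5,5,6,6,6,6,6,6,8,8,8,8,9,10,10,11,13,14]

Scan for sites:
  JekI GCAACG/3: at [3, 9, 17, 36, 79, 112, 131] ⇒ [6, 12, 20, 39, 82, 115, 134]
  EstIX GATAC/5: at [28, 42, 52, 63, 71, 87, 95, 101, 107, 124, 138, 143] ⇒ [33, 47, 57, 68, 76, 92, 100, 106, 112, 129, 143] (position 148 is a terminus of the linear molecule — no cut)

Pooled cuts: [6, 12, 20, 33, 39, 47, 57, 68, 76, 82, 92, 100, 106, 112, 115, 129, 134, 143]

Fragments:
  [0,6): 6 bp
  [6,12): 6 bp
  [12,20): 8 bp
  [20,33): 13 bp
  [33,39): 6 bp
  [39,47): 8 bp
  [47,57): 10 bp
  [57,68): 11 bp
  [68,76): 8 bp
  [76,82): 6 bp
  [82,92): 10 bp
  [92,100): 8 bp
  [100,106): 6 bp
  [106,112): 6 bp
  [112,115): 3 bp
  [115,129): 14 bp
  [129,134): 5 bp
  [134,143): 9 bp
  [143,148): 5 bp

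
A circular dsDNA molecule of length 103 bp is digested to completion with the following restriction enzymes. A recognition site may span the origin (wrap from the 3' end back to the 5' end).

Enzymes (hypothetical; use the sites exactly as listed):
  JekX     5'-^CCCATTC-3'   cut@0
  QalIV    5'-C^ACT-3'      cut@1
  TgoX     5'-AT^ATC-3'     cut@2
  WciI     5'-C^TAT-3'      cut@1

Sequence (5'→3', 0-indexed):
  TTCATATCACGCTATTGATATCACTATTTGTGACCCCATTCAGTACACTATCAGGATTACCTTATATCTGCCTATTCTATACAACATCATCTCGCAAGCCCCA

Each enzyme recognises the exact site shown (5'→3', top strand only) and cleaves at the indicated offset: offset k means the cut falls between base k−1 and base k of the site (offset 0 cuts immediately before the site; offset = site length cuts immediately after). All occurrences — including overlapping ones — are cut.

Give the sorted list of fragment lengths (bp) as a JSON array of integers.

Per-enzyme occurrences:
  JekX CCCATTC/0: at [34, 99] ⇒ [34, 99]
  QalIV CACT/1: at [21, 45] ⇒ [22, 46]
  TgoX ATATC/2: at [3, 17, 63] ⇒ [5, 19, 65]
  WciI CTAT/1: at [11, 23, 47, 71, 76] ⇒ [12, 24, 48, 72, 77]

Pooled cuts: [5, 12, 19, 22, 24, 34, 46, 48, 65, 72, 77, 99]

Fragment lengths:
  5→12: 7 bp
  12→19: 7 bp
  19→22: 3 bp
  22→24: 2 bp
  24→34: 10 bp
  34→46: 12 bp
  46→48: 2 bp
  48→65: 17 bp
  65→72: 7 bp
  72→77: 5 bp
  77→99: 22 bp
  99→5 (wrap): 103-99+5 = 9 bp

[2,2,3,5,7,7,7,9,10,12,17,22]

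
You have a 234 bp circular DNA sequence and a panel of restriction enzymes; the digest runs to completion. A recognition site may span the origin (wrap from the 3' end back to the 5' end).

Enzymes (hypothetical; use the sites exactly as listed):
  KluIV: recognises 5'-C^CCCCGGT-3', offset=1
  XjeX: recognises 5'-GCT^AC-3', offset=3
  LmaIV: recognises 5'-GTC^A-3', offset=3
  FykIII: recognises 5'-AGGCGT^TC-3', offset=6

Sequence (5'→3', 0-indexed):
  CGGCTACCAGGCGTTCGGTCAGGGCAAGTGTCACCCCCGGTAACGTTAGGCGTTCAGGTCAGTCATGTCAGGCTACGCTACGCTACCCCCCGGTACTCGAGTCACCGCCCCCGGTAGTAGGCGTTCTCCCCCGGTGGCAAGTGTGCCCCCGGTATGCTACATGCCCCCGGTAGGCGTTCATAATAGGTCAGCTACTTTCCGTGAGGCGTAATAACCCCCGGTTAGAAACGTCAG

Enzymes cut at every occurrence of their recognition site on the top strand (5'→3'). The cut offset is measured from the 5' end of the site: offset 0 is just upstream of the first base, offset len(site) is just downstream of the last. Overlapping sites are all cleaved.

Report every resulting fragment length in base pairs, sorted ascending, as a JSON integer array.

[2,3,4,4,4,5,5,5,5,5,6,6,7,7,9,12,12,12,13,16,16,17,18,19,22]

Per-enzyme occurrences:
  KluIV CCCCCGGT/1: at [33, 86, 107, 127, 145, 163, 214] ⇒ [34, 87, 108, 128, 146, 164, 215]
  XjeX GCTAC/3: at [2, 71, 76, 81, 155, 190] ⇒ [5, 74, 79, 84, 158, 193]
  LmaIV GTCA/3: at [17, 29, 57, 61, 66, 100, 186, 229] ⇒ [20, 32, 60, 64, 69, 103, 189, 232]
  FykIII AGGCGTTC/6: at [8, 47, 118, 171] ⇒ [14, 53, 124, 177]

All cut coordinates (distinct, sorted): [5, 14, 20, 32, 34, 53, 60, 64, 69, 74, 79, 84, 87, 103, 108, 124, 128, 146, 158, 164, 177, 189, 193, 215, 232]

Fragment lengths:
  5→14: 9 bp
  14→20: 6 bp
  20→32: 12 bp
  32→34: 2 bp
  34→53: 19 bp
  53→60: 7 bp
  60→64: 4 bp
  64→69: 5 bp
  69→74: 5 bp
  74→79: 5 bp
  79→84: 5 bp
  84→87: 3 bp
  87→103: 16 bp
  103→108: 5 bp
  108→124: 16 bp
  124→128: 4 bp
  128→146: 18 bp
  146→158: 12 bp
  158→164: 6 bp
  164→177: 13 bp
  177→189: 12 bp
  189→193: 4 bp
  193→215: 22 bp
  215→232: 17 bp
  232→5 (wrap): 234-232+5 = 7 bp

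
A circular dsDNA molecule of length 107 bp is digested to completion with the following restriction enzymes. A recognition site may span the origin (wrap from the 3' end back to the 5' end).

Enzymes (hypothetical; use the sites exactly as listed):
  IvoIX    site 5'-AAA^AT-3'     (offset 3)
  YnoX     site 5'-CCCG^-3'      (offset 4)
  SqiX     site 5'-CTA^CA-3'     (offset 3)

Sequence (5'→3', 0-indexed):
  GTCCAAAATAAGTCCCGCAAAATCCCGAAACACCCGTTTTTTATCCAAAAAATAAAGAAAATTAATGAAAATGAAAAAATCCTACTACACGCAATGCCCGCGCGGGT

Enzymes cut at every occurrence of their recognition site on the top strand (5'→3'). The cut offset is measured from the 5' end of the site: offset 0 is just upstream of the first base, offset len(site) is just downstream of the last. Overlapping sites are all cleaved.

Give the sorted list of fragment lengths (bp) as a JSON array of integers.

Scan for sites:
  IvoIX AAAAT/3: at [4, 18, 48, 57, 67, 75] ⇒ [7, 21, 51, 60, 70, 78]
  YnoX CCCG/4: at [13, 23, 32, 96] ⇒ [17, 27, 36, 100]
  SqiX CTACA/3: at [84] ⇒ [87]

All cut coordinates (distinct, sorted): [7, 17, 21, 27, 36, 51, 60, 70, 78, 87, 100]

Fragment lengths:
  7→17: 10 bp
  17→21: 4 bp
  21→27: 6 bp
  27→36: 9 bp
  36→51: 15 bp
  51→60: 9 bp
  60→70: 10 bp
  70→78: 8 bp
  78→87: 9 bp
  87→100: 13 bp
  100→7 (wrap): 107-100+7 = 14 bp

[4,6,8,9,9,9,10,10,13,14,15]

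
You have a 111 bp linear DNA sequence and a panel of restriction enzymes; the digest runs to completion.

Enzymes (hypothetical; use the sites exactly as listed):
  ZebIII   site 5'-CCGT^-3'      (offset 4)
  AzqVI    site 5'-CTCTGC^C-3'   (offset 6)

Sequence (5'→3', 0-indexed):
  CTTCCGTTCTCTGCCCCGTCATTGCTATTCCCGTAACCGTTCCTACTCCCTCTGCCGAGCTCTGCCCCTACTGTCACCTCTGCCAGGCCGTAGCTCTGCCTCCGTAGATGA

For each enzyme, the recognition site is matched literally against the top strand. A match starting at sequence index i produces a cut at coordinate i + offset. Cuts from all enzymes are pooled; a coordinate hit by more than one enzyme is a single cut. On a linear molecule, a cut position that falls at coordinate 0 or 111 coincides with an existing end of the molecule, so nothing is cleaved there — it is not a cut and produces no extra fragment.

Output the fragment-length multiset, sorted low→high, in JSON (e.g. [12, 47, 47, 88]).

[5,6,6,6,7,7,8,8,10,15,15,18]

Site scan:
  ZebIII (CCGT, off=4): starts [3, 15, 30, 36, 87, 101] → cuts [7, 19, 34, 40, 91, 105]
  AzqVI (CTCTGCC, off=6): starts [8, 49, 59, 77, 93] → cuts [14, 55, 65, 83, 99]

All cut coordinates (distinct, sorted): [7, 14, 19, 34, 40, 55, 65, 83, 91, 99, 105]

Fragments:
  [0,7): 7 bp
  [7,14): 7 bp
  [14,19): 5 bp
  [19,34): 15 bp
  [34,40): 6 bp
  [40,55): 15 bp
  [55,65): 10 bp
  [65,83): 18 bp
  [83,91): 8 bp
  [91,99): 8 bp
  [99,105): 6 bp
  [105,111): 6 bp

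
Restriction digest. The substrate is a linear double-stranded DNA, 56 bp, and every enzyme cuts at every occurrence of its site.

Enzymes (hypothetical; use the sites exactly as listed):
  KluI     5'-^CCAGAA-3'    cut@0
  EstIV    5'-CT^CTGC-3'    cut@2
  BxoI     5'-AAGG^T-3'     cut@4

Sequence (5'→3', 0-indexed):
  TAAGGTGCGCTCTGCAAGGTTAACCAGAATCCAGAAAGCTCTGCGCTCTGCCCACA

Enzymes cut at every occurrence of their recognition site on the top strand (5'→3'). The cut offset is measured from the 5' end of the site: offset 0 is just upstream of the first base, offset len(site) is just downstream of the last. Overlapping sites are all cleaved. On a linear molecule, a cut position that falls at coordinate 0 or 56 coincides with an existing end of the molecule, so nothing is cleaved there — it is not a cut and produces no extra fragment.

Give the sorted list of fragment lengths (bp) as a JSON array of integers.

[4,5,6,7,7,8,9,10]

Site scan:
  KluI CCAGAA/0: at [23, 30] ⇒ [23, 30]
  EstIV CTCTGC/2: at [9, 38, 45] ⇒ [11, 40, 47]
  BxoI AAGGT/4: at [1, 15] ⇒ [5, 19]

Pooled cuts: [5, 11, 19, 23, 30, 40, 47]

Fragment lengths:
  [0,5): 5 bp
  [5,11): 6 bp
  [11,19): 8 bp
  [19,23): 4 bp
  [23,30): 7 bp
  [30,40): 10 bp
  [40,47): 7 bp
  [47,56): 9 bp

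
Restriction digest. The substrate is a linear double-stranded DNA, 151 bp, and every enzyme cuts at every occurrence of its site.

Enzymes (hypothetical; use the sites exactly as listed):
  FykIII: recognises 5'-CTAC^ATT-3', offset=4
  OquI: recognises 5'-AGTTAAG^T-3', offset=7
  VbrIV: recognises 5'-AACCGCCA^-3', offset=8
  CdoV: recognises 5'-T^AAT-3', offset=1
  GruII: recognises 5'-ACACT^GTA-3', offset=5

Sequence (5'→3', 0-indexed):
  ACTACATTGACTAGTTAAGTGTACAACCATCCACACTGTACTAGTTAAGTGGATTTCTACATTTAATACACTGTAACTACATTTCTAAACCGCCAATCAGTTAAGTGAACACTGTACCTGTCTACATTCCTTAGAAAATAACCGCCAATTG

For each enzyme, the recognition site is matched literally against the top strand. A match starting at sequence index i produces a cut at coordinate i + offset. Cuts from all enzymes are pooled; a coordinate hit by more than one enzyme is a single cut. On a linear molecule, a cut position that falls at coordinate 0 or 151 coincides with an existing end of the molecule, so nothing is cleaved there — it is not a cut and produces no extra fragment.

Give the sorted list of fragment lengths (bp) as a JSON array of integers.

Scan for sites:
  FykIII CTACATT/4: at [1, 56, 76, 121] ⇒ [5, 60, 80, 125]
  OquI AGTTAAGT/7: at [12, 42, 98] ⇒ [19, 49, 105]
  VbrIV AACCGCCA/8: at [87, 139] ⇒ [95, 147]
  CdoV TAAT/1: at [63] ⇒ [64]
  GruII ACACTGTA/5: at [32, 67, 108] ⇒ [37, 72, 113]

All cut coordinates (distinct, sorted): [5, 19, 37, 49, 60, 64, 72, 80, 95, 105, 113, 125, 147]

Fragments:
  [0,5): 5 bp
  [5,19): 14 bp
  [19,37): 18 bp
  [37,49): 12 bp
  [49,60): 11 bp
  [60,64): 4 bp
  [64,72): 8 bp
  [72,80): 8 bp
  [80,95): 15 bp
  [95,105): 10 bp
  [105,113): 8 bp
  [113,125): 12 bp
  [125,147): 22 bp
  [147,151): 4 bp

[4,4,5,8,8,8,10,11,12,12,14,15,18,22]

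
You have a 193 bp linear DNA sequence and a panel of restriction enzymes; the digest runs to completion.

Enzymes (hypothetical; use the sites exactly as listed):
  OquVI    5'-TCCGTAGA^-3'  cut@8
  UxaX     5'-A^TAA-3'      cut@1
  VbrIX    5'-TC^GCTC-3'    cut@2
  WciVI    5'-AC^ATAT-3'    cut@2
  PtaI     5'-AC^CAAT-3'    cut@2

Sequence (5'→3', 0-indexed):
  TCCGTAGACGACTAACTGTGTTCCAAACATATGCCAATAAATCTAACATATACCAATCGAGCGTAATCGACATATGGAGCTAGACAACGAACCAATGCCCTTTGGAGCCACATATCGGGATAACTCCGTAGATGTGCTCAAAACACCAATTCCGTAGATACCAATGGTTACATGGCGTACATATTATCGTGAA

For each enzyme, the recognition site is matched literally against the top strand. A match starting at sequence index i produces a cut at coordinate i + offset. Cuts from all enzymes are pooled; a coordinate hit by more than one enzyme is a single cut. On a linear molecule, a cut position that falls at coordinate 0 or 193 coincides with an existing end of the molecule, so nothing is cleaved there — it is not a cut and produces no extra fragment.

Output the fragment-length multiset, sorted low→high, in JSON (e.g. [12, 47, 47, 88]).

[3,6,8,9,9,10,12,12,13,14,18,19,19,20,21]

Scan for sites:
  OquVI (TCCGTAGA, off=8): starts [0, 124, 150] → cuts [8, 132, 158]
  UxaX (ATAA, off=1): starts [36, 119] → cuts [37, 120]
  VbrIX (TCGCTC, off=2): no sites
  WciVI (ACATAT, off=2): starts [26, 45, 69, 109, 178] → cuts [28, 47, 71, 111, 180]
  PtaI (ACCAAT, off=2): starts [51, 90, 144, 159] → cuts [53, 92, 146, 161]

All cut coordinates (distinct, sorted): [8, 28, 37, 47, 53, 71, 92, 111, 120, 132, 146, 158, 161, 180]

Fragments:
  [0,8): 8 bp
  [8,28): 20 bp
  [28,37): 9 bp
  [37,47): 10 bp
  [47,53): 6 bp
  [53,71): 18 bp
  [71,92): 21 bp
  [92,111): 19 bp
  [111,120): 9 bp
  [120,132): 12 bp
  [132,146): 14 bp
  [146,158): 12 bp
  [158,161): 3 bp
  [161,180): 19 bp
  [180,193): 13 bp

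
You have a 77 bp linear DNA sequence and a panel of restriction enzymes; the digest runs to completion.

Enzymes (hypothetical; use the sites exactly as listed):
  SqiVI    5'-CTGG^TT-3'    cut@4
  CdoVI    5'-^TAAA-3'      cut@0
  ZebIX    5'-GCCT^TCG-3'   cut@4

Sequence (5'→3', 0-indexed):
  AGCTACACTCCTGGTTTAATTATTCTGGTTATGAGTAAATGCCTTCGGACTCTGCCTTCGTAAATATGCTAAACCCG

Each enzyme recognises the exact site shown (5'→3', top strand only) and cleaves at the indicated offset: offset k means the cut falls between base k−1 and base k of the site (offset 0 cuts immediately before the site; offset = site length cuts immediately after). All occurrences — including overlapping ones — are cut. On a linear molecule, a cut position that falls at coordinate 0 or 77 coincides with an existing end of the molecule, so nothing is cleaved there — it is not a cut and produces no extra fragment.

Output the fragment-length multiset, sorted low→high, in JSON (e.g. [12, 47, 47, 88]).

[3,7,8,9,9,13,14,14]

Site scan:
  SqiVI CTGGTT/4: at [10, 24] ⇒ [14, 28]
  CdoVI TAAA/0: at [35, 60, 69] ⇒ [35, 60, 69]
  ZebIX GCCTTCG/4: at [40, 53] ⇒ [44, 57]

All cut coordinates (distinct, sorted): [14, 28, 35, 44, 57, 60, 69]

Fragment lengths:
  [0,14): 14 bp
  [14,28): 14 bp
  [28,35): 7 bp
  [35,44): 9 bp
  [44,57): 13 bp
  [57,60): 3 bp
  [60,69): 9 bp
  [69,77): 8 bp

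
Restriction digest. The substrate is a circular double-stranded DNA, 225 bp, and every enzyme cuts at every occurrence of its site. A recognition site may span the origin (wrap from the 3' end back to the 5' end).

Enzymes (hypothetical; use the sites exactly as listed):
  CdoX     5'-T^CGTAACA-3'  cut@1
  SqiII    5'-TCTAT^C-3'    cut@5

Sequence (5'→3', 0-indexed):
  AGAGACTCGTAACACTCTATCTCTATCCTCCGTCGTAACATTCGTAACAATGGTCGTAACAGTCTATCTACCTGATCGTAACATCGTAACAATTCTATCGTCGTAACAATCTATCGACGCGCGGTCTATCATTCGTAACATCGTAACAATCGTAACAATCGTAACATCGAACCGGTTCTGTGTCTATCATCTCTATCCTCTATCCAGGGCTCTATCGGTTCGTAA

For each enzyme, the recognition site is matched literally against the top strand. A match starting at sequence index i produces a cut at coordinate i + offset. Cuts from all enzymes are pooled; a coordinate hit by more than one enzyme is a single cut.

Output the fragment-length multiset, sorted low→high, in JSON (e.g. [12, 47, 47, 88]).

Per-enzyme occurrences:
  CdoX (TCGTAACA, off=1): starts [6, 32, 41, 53, 75, 83, 100, 132, 140, 149, 158] → cuts [7, 33, 42, 54, 76, 84, 101, 133, 141, 150, 159]
  SqiII (TCTATC, off=5): starts [15, 21, 62, 93, 109, 124, 182, 191, 198, 210] → cuts [20, 26, 67, 98, 114, 129, 187, 196, 203, 215]

Pooled cuts: [7, 20, 26, 33, 42, 54, 67, 76, 84, 98, 101, 114, 129, 133, 141, 150, 159, 187, 196, 203, 215]

Fragment lengths:
  7→20: 13 bp
  20→26: 6 bp
  26→33: 7 bp
  33→42: 9 bp
  42→54: 12 bp
  54→67: 13 bp
  67→76: 9 bp
  76→84: 8 bp
  84→98: 14 bp
  98→101: 3 bp
  101→114: 13 bp
  114→129: 15 bp
  129→133: 4 bp
  133→141: 8 bp
  141→150: 9 bp
  150→159: 9 bp
  159→187: 28 bp
  187→196: 9 bp
  196→203: 7 bp
  203→215: 12 bp
  215→7 (wrap): 225-215+7 = 17 bp

[3,4,6,7,7,8,8,9,9,9,9,9,12,12,13,13,13,14,15,17,28]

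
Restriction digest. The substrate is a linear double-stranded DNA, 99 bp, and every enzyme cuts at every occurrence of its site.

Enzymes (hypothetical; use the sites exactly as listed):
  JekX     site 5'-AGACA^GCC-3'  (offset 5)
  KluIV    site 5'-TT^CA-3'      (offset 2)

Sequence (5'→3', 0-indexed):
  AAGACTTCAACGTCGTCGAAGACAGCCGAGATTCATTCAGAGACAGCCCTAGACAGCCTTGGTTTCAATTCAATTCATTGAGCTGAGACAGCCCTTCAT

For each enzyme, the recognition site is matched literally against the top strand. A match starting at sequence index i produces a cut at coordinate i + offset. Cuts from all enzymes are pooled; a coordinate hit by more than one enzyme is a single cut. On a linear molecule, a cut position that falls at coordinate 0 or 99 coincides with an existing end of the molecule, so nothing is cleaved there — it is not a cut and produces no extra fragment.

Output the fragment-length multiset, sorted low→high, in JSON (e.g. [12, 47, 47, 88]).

[3,4,5,5,6,7,8,9,10,10,15,17]

Scan for sites:
  JekX (AGACAGCC, off=5): starts [19, 40, 50, 85] → cuts [24, 45, 55, 90]
  KluIV (TTCA, off=2): starts [5, 31, 35, 63, 68, 73, 94] → cuts [7, 33, 37, 65, 70, 75, 96]

Pooled cuts: [7, 24, 33, 37, 45, 55, 65, 70, 75, 90, 96]

Fragment lengths:
  [0,7): 7 bp
  [7,24): 17 bp
  [24,33): 9 bp
  [33,37): 4 bp
  [37,45): 8 bp
  [45,55): 10 bp
  [55,65): 10 bp
  [65,70): 5 bp
  [70,75): 5 bp
  [75,90): 15 bp
  [90,96): 6 bp
  [96,99): 3 bp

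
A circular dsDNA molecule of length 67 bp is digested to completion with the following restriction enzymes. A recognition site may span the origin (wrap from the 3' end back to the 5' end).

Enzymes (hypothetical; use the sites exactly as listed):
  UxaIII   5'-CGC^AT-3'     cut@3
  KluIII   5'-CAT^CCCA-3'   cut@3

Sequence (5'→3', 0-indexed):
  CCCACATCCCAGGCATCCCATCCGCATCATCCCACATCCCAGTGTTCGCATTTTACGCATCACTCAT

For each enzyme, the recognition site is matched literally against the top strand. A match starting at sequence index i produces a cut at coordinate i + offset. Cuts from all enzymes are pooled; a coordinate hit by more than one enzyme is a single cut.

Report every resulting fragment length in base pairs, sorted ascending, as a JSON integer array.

[5,7,7,9,9,9,9,12]

Scan for sites:
  UxaIII CGCAT/3: at [22, 46, 55] ⇒ [25, 49, 58]
  KluIII CATCCCA/3: at [4, 13, 27, 34, 64] ⇒ [0, 7, 16, 30, 37]

All cut coordinates (distinct, sorted): [0, 7, 16, 25, 30, 37, 49, 58]

Fragments:
  0→7: 7 bp
  7→16: 9 bp
  16→25: 9 bp
  25→30: 5 bp
  30→37: 7 bp
  37→49: 12 bp
  49→58: 9 bp
  58→0 (wrap): 67-58+0 = 9 bp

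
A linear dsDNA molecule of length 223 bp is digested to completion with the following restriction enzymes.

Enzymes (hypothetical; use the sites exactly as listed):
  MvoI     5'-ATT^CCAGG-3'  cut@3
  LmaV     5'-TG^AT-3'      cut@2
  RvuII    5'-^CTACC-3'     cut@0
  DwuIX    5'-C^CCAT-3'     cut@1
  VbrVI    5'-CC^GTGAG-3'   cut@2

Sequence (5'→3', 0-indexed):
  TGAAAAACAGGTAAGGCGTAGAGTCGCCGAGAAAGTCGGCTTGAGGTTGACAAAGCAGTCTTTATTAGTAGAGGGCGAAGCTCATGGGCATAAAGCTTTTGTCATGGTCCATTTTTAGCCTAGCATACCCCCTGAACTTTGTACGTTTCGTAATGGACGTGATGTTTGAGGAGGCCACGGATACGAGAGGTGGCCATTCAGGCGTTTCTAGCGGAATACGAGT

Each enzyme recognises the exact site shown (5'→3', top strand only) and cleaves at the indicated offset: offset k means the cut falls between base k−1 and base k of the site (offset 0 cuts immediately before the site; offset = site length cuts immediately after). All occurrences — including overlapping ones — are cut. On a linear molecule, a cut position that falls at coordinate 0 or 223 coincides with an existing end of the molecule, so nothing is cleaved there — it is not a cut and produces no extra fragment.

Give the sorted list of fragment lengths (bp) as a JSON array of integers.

Site scan:
  MvoI (ATTCCAGG, off=3): no sites
  LmaV TGAT/2: at [159] ⇒ [161]
  RvuII (CTACC, off=0): no sites
  DwuIX (CCCAT, off=1): no sites
  VbrVI (CCGTGAG, off=2): no sites

Pooled cuts: [161]

Fragments:
  [0,161): 161 bp
  [161,223): 62 bp

[62,161]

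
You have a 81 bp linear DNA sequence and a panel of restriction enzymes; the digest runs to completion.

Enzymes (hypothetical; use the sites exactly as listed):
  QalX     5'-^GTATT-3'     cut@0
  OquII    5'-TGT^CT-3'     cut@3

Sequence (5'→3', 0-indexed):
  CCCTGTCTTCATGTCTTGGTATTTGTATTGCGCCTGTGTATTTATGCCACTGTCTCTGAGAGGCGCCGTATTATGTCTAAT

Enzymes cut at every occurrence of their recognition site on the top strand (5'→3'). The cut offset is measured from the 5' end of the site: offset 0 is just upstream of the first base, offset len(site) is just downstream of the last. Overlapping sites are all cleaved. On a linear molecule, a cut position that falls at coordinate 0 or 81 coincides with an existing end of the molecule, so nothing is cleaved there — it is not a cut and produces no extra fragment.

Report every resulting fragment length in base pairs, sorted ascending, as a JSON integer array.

Site scan:
  QalX GTATT/0: at [18, 24, 37, 67] ⇒ [18, 24, 37, 67]
  OquII TGTCT/3: at [3, 11, 50, 73] ⇒ [6, 14, 53, 76]

All cut coordinates (distinct, sorted): [6, 14, 18, 24, 37, 53, 67, 76]

Fragment lengths:
  [0,6): 6 bp
  [6,14): 8 bp
  [14,18): 4 bp
  [18,24): 6 bp
  [24,37): 13 bp
  [37,53): 16 bp
  [53,67): 14 bp
  [67,76): 9 bp
  [76,81): 5 bp

[4,5,6,6,8,9,13,14,16]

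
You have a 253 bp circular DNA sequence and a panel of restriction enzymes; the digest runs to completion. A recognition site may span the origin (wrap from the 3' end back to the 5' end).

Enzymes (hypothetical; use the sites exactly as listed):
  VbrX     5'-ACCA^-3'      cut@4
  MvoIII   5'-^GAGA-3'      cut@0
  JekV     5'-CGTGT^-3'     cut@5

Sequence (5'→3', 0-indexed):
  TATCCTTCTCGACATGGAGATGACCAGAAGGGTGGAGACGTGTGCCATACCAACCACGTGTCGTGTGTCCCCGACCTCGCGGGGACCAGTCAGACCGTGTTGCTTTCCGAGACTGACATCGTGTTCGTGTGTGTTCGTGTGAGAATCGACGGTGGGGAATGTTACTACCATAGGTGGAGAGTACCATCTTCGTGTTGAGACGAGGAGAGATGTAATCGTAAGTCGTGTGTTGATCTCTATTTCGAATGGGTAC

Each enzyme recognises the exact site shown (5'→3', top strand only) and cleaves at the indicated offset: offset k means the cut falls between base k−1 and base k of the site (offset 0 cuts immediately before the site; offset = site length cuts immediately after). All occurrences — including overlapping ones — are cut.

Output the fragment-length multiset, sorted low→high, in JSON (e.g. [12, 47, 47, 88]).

[1,2,4,5,5,6,6,8,8,8,9,9,9,10,10,10,12,16,22,22,30,41]

Per-enzyme occurrences:
  VbrX (ACCA, off=4): starts [22, 48, 52, 84, 166, 182] → cuts [26, 52, 56, 88, 170, 186]
  MvoIII (GAGA, off=0): starts [16, 34, 108, 140, 176, 196, 204, 206] → cuts [16, 34, 108, 140, 176, 196, 204, 206]
  JekV (CGTGT, off=5): starts [38, 56, 61, 95, 119, 125, 135, 190, 223] → cuts [43, 61, 66, 100, 124, 130, 140, 195, 228]

Pooled cuts: [16, 26, 34, 43, 52, 56, 61, 66, 88, 100, 108, 124, 130, 140, 170, 176, 186, 195, 196, 204, 206, 228]

Fragment lengths:
  16→26: 10 bp
  26→34: 8 bp
  34→43: 9 bp
  43→52: 9 bp
  52→56: 4 bp
  56→61: 5 bp
  61→66: 5 bp
  66→88: 22 bp
  88→100: 12 bp
  100→108: 8 bp
  108→124: 16 bp
  124→130: 6 bp
  130→140: 10 bp
  140→170: 30 bp
  170→176: 6 bp
  176→186: 10 bp
  186→195: 9 bp
  195→196: 1 bp
  196→204: 8 bp
  204→206: 2 bp
  206→228: 22 bp
  228→16 (wrap): 253-228+16 = 41 bp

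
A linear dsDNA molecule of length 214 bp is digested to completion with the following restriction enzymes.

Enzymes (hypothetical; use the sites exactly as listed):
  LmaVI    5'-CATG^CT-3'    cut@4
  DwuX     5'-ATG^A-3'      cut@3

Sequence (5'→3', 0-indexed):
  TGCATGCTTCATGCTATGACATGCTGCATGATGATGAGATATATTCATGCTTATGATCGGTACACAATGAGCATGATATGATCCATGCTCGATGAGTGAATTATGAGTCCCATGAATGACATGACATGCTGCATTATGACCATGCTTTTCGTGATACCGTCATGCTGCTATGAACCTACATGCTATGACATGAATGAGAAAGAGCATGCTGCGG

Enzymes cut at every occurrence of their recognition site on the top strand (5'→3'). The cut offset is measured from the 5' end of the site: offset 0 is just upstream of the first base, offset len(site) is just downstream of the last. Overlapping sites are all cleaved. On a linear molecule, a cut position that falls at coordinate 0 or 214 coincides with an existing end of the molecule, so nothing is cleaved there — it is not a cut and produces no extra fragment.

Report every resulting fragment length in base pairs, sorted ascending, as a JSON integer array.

Per-enzyme occurrences:
  LmaVI CATGCT/4: at [2, 9, 19, 45, 83, 124, 140, 160, 178, 204] ⇒ [6, 13, 23, 49, 87, 128, 144, 164, 182, 208]
  DwuX ATGA/3: at [15, 27, 30, 33, 52, 66, 72, 77, 91, 102, 111, 115, 120, 135, 169, 184, 189, 193] ⇒ [18, 30, 33, 36, 55, 69, 75, 80, 94, 105, 114, 118, 123, 138, 172, 187, 192, 196]

All cut coordinates (distinct, sorted): [6, 13, 18, 23, 30, 33, 36, 49, 55, 69, 75, 80, 87, 94, 105, 114, 118, 123, 128, 138, 144, 164, 172, 182, 187, 192, 196, 208]

Fragment lengths:
  [0,6): 6 bp
  [6,13): 7 bp
  [13,18): 5 bp
  [18,23): 5 bp
  [23,30): 7 bp
  [30,33): 3 bp
  [33,36): 3 bp
  [36,49): 13 bp
  [49,55): 6 bp
  [55,69): 14 bp
  [69,75): 6 bp
  [75,80): 5 bp
  [80,87): 7 bp
  [87,94): 7 bp
  [94,105): 11 bp
  [105,114): 9 bp
  [114,118): 4 bp
  [118,123): 5 bp
  [123,128): 5 bp
  [128,138): 10 bp
  [138,144): 6 bp
  [144,164): 20 bp
  [164,172): 8 bp
  [172,182): 10 bp
  [182,187): 5 bp
  [187,192): 5 bp
  [192,196): 4 bp
  [196,208): 12 bp
  [208,214): 6 bp

[3,3,4,4,5,5,5,5,5,5,5,6,6,6,6,6,7,7,7,7,8,9,10,10,11,12,13,14,20]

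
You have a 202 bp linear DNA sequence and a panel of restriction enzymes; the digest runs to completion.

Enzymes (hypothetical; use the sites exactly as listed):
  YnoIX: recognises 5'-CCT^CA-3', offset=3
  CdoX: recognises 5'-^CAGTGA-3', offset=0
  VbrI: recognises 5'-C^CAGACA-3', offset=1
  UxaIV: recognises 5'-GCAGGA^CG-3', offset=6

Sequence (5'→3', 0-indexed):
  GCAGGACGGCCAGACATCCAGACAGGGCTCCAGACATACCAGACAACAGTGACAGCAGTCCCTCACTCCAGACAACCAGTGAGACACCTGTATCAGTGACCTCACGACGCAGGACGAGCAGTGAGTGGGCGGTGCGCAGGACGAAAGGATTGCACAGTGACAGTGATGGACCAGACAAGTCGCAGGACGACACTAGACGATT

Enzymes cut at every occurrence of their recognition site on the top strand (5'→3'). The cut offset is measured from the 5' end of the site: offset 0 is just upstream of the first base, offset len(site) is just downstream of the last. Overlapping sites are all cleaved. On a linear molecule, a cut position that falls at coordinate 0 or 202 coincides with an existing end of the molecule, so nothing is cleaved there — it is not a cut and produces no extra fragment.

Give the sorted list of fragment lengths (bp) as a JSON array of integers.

[4,4,5,6,6,7,8,8,9,9,11,12,12,13,15,16,17,17,23]

Scan for sites:
  YnoIX (CCTCA, off=3): starts [60, 99] → cuts [63, 102]
  CdoX (CAGTGA, off=0): starts [46, 76, 93, 118, 154, 160] → cuts [46, 76, 93, 118, 154, 160]
  VbrI (CCAGACA, off=1): starts [9, 17, 29, 38, 67, 170] → cuts [10, 18, 30, 39, 68, 171]
  UxaIV (GCAGGACG, off=6): starts [0, 108, 135, 181] → cuts [6, 114, 141, 187]

All cut coordinates (distinct, sorted): [6, 10, 18, 30, 39, 46, 63, 68, 76, 93, 102, 114, 118, 141, 154, 160, 171, 187]

Fragment lengths:
  [0,6): 6 bp
  [6,10): 4 bp
  [10,18): 8 bp
  [18,30): 12 bp
  [30,39): 9 bp
  [39,46): 7 bp
  [46,63): 17 bp
  [63,68): 5 bp
  [68,76): 8 bp
  [76,93): 17 bp
  [93,102): 9 bp
  [102,114): 12 bp
  [114,118): 4 bp
  [118,141): 23 bp
  [141,154): 13 bp
  [154,160): 6 bp
  [160,171): 11 bp
  [171,187): 16 bp
  [187,202): 15 bp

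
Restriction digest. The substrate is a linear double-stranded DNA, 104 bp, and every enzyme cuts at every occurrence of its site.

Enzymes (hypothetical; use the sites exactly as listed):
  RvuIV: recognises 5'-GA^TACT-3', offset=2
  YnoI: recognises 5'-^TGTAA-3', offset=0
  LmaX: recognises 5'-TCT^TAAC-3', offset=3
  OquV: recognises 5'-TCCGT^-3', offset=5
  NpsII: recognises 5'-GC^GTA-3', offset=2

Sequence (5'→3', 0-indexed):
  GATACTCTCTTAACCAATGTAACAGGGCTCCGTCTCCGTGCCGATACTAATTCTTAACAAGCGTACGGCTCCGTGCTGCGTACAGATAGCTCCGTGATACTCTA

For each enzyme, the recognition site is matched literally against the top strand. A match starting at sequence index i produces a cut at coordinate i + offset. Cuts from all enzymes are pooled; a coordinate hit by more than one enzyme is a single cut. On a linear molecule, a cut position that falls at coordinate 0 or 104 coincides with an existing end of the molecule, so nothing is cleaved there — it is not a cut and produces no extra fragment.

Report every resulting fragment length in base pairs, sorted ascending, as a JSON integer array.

Per-enzyme occurrences:
  RvuIV (GATACT, off=2): starts [0, 42, 95] → cuts [2, 44, 97]
  YnoI (TGTAA, off=0): starts [17] → cuts [17]
  LmaX (TCTTAAC, off=3): starts [7, 51] → cuts [10, 54]
  OquV (TCCGT, off=5): starts [28, 34, 69, 90] → cuts [33, 39, 74, 95]
  NpsII (GCGTA, off=2): starts [60, 77] → cuts [62, 79]

Pooled cuts: [2, 10, 17, 33, 39, 44, 54, 62, 74, 79, 95, 97]

Fragment lengths:
  [0,2): 2 bp
  [2,10): 8 bp
  [10,17): 7 bp
  [17,33): 16 bp
  [33,39): 6 bp
  [39,44): 5 bp
  [44,54): 10 bp
  [54,62): 8 bp
  [62,74): 12 bp
  [74,79): 5 bp
  [79,95): 16 bp
  [95,97): 2 bp
  [97,104): 7 bp

[2,2,5,5,6,7,7,8,8,10,12,16,16]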